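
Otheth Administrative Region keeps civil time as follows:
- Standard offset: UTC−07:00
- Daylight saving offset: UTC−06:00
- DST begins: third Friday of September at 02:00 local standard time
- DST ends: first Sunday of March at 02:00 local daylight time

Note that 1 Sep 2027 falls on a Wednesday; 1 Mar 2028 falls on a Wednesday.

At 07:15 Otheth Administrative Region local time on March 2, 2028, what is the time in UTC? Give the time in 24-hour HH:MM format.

1 September 2027 is a Wednesday, so the first Friday is September 3 and the third is September 17.
1 March 2028 is a Wednesday, so the first Sunday is March 5.
March 2, 2028 lies within the daylight-saving period (17 September 2027 – 5 March 2028), so Otheth Administrative Region is on daylight time, UTC−06:00.
07:15 local + 6h = 13:15 UTC.

13:15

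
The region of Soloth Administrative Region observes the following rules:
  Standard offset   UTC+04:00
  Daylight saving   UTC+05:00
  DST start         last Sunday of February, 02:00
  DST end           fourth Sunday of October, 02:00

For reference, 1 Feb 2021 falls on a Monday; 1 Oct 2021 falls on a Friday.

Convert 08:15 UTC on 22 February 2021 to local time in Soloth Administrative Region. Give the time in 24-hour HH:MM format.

12:15

1 February 2021 is a Monday, so Sundays fall on 7, 14, 21, 28; the last is February 28.
1 October 2021 is a Friday, so the first Sunday is October 3 and the fourth is October 24.
At the standard offset (UTC+04:00), 08:15 UTC + 4h = 12:15 Soloth Administrative Region standard time.
The standard-time date in Soloth Administrative Region, 22 February 2021, does not fall between 28 February and 24 October, so daylight saving is not in effect and Soloth Administrative Region is at UTC+04:00.
08:15 UTC + 4h = 12:15 local.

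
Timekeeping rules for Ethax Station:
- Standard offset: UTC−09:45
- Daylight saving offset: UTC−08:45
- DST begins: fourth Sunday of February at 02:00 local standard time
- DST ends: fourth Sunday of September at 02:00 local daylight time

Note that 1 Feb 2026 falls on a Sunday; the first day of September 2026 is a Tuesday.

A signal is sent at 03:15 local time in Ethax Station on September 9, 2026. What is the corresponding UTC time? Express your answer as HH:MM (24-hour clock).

12:00

1 February 2026 is a Sunday, so the first Sunday is February 1 and the fourth is February 22.
1 September 2026 is a Tuesday, so the first Sunday is September 6 and the fourth is September 27.
Daylight saving runs 22 February – 27 September; September 9, 2026 is inside that window, so Ethax Station is at UTC−08:45.
03:15 local + 8h45m = 12:00 UTC.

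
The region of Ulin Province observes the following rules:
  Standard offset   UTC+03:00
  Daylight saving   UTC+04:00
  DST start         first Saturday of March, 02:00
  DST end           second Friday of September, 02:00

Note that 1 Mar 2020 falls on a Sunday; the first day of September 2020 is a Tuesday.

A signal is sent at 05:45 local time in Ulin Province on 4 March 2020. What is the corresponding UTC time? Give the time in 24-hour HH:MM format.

02:45

1 March 2020 is a Sunday, so the first Saturday is March 7.
1 September 2020 is a Tuesday, so the first Friday is September 4 and the second is September 11.
Daylight saving runs 7 March – 11 September; 4 March 2020 is outside that window, so Ulin Province is on standard time at UTC+03:00.
05:45 local − 3h = 02:45 UTC.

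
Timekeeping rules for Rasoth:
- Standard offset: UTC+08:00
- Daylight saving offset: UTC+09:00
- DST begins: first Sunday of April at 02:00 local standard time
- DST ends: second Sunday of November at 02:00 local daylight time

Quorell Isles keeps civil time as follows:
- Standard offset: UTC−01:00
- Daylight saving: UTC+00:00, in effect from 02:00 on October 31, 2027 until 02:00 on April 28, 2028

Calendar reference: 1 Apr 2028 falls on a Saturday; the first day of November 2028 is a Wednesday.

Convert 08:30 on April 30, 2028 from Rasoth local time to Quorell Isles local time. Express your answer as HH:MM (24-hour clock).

1 April 2028 is a Saturday, so the first Sunday is April 2.
1 November 2028 is a Wednesday, so the first Sunday is November 5 and the second is November 12.
April 30, 2028 falls between 2 April and 12 November, so daylight saving is in effect and Rasoth is at UTC+09:00.
08:30 Rasoth − 9h = 23:30 UTC (rolling into the previous day, 29 April 2028).
At the standard offset (UTC−01:00), 23:30 UTC − 1h = 22:30 Quorell Isles standard time.
The standard-time date in Quorell Isles, April 29, 2028, does not fall between 31 October 2027 and 28 April 2028, so daylight saving is not in effect and Quorell Isles is at UTC−01:00.
23:30 UTC − 1h = 22:30 Quorell Isles.

22:30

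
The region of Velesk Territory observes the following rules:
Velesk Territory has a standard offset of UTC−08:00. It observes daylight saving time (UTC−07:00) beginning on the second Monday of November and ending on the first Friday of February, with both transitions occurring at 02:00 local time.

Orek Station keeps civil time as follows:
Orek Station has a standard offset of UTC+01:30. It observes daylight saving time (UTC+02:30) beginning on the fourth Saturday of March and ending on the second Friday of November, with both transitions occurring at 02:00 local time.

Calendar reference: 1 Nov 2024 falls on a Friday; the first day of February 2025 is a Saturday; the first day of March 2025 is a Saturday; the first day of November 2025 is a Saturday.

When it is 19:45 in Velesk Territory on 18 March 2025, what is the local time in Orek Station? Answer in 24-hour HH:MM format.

1 November 2024 is a Friday, so the first Monday is November 4 and the second is November 11.
1 February 2025 is a Saturday, so the first Friday is February 7.
18 March 2025 is outside the daylight-saving period (11 November 2024 – 7 February 2025), so Velesk Territory is on standard time, UTC−08:00.
19:45 Velesk Territory + 8h = 03:45 UTC (rolling into the next day, 19 March 2025).
1 March 2025 is a Saturday, so the first Saturday is March 1 and the fourth is March 22.
1 November 2025 is a Saturday, so the first Friday is November 7 and the second is November 14.
At the standard offset (UTC+01:30), 03:45 UTC + 1h30m = 05:15 Orek Station standard time.
The standard-time date in Orek Station, 19 March 2025, does not fall between 22 March and 14 November, so daylight saving is not in effect and Orek Station is at UTC+01:30.
03:45 UTC + 1h30m = 05:15 Orek Station.

05:15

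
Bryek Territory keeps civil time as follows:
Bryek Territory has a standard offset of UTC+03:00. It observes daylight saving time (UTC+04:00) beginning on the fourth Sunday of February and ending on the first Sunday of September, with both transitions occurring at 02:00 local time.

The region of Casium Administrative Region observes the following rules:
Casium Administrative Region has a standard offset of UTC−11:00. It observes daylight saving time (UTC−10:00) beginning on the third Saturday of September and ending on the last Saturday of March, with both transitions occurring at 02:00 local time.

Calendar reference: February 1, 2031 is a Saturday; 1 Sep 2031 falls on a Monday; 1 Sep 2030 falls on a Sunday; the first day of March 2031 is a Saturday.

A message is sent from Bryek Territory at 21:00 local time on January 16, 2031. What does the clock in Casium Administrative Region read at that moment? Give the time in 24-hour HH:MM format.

08:00

1 February 2031 is a Saturday, so the first Sunday is February 2 and the fourth is February 23.
1 September 2031 is a Monday, so the first Sunday is September 7.
January 16, 2031 does not fall between 23 February and 7 September, so daylight saving is not in effect and Bryek Territory is at UTC+03:00.
21:00 Bryek Territory − 3h = 18:00 UTC.
1 September 2030 is a Sunday, so the first Saturday is September 7 and the third is September 21.
1 March 2031 is a Saturday, so Saturdays fall on 1, 8, 15, 22, 29; the last is March 29.
At the standard offset (UTC−11:00), 18:00 UTC − 11h = 07:00 Casium Administrative Region standard time.
The standard-time date in Casium Administrative Region, January 16, 2031, lies within the daylight-saving period (21 September 2030 – 29 March 2031), so Casium Administrative Region is on daylight time, UTC−10:00.
18:00 UTC − 10h = 08:00 Casium Administrative Region.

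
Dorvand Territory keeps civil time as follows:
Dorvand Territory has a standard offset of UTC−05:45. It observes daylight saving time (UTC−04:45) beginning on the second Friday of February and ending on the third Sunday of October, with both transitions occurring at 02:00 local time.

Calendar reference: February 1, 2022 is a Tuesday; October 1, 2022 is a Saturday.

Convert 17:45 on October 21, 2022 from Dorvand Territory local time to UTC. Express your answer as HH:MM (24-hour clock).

1 February 2022 is a Tuesday, so the first Friday is February 4 and the second is February 11.
1 October 2022 is a Saturday, so the first Sunday is October 2 and the third is October 16.
October 21, 2022 does not fall between 11 February and 16 October, so daylight saving is not in effect and Dorvand Territory is at UTC−05:45.
17:45 local + 5h45m = 23:30 UTC.

23:30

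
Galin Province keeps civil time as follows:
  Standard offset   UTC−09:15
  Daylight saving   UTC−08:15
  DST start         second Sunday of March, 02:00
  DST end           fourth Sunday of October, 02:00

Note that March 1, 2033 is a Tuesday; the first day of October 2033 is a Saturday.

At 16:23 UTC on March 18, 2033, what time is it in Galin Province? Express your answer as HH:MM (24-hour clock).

1 March 2033 is a Tuesday, so the first Sunday is March 6 and the second is March 13.
1 October 2033 is a Saturday, so the first Sunday is October 2 and the fourth is October 23.
At the standard offset (UTC−09:15), 16:23 UTC − 9h15m = 07:08 Galin Province standard time.
The standard-time date in Galin Province, March 18, 2033, falls between 13 March and 23 October, so daylight saving is in effect and Galin Province is at UTC−08:15.
16:23 UTC − 8h15m = 08:08 local.

08:08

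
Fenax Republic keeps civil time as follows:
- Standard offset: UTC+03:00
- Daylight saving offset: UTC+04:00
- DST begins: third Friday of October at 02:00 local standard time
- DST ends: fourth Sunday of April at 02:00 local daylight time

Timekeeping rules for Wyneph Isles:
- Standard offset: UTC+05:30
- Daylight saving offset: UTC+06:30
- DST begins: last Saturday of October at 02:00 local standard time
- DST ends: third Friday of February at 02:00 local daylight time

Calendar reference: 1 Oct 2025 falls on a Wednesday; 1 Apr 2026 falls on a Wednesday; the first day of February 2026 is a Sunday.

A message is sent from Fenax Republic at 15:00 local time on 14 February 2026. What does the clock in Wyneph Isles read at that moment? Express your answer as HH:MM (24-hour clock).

1 October 2025 is a Wednesday, so the first Friday is October 3 and the third is October 17.
1 April 2026 is a Wednesday, so the first Sunday is April 5 and the fourth is April 26.
14 February 2026 falls between 17 October 2025 and 26 April 2026, so daylight saving is in effect and Fenax Republic is at UTC+04:00.
15:00 Fenax Republic − 4h = 11:00 UTC.
1 October 2025 is a Wednesday, so Saturdays fall on 4, 11, 18, 25; the last is October 25.
1 February 2026 is a Sunday, so the first Friday is February 6 and the third is February 20.
At the standard offset (UTC+05:30), 11:00 UTC + 5h30m = 16:30 Wyneph Isles standard time.
The standard-time date in Wyneph Isles, 14 February 2026, falls between 25 October 2025 and 20 February 2026, so daylight saving is in effect and Wyneph Isles is at UTC+06:30.
11:00 UTC + 6h30m = 17:30 Wyneph Isles.

17:30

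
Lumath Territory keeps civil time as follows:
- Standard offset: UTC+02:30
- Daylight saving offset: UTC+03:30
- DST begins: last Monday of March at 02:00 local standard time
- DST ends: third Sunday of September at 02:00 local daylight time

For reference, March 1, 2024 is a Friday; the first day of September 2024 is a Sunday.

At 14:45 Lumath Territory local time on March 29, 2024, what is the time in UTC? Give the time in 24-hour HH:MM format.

1 March 2024 is a Friday, so Mondays fall on 4, 11, 18, 25; the last is March 25.
1 September 2024 is a Sunday, so the first Sunday is September 1 and the third is September 15.
March 29, 2024 falls between 25 March and 15 September, so daylight saving is in effect and Lumath Territory is at UTC+03:30.
14:45 local − 3h30m = 11:15 UTC.

11:15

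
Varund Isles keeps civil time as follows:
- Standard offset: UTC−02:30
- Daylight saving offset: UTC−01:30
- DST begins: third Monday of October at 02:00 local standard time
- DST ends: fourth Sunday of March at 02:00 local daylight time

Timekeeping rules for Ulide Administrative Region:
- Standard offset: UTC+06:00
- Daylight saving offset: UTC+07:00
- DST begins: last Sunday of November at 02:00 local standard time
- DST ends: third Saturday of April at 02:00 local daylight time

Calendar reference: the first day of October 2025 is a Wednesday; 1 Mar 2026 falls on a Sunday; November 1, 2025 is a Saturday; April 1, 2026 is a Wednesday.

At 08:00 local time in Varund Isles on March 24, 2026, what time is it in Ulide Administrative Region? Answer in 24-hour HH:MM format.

1 October 2025 is a Wednesday, so the first Monday is October 6 and the third is October 20.
1 March 2026 is a Sunday, so the first Sunday is March 1 and the fourth is March 22.
Daylight saving runs 20 October 2025 – 22 March 2026; March 24, 2026 is outside that window, so Varund Isles is on standard time at UTC−02:30.
08:00 Varund Isles + 2h30m = 10:30 UTC.
1 November 2025 is a Saturday, so Sundays fall on 2, 9, 16, 23, 30; the last is November 30.
1 April 2026 is a Wednesday, so the first Saturday is April 4 and the third is April 18.
At the standard offset (UTC+06:00), 10:30 UTC + 6h = 16:30 Ulide Administrative Region standard time.
The standard-time date in Ulide Administrative Region, March 24, 2026, falls between 30 November 2025 and 18 April 2026, so daylight saving is in effect and Ulide Administrative Region is at UTC+07:00.
10:30 UTC + 7h = 17:30 Ulide Administrative Region.

17:30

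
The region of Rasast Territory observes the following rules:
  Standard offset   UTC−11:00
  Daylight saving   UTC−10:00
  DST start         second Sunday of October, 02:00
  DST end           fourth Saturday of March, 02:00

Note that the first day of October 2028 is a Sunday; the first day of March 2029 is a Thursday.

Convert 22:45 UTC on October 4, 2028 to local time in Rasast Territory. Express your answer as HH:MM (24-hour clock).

11:45

1 October 2028 is a Sunday, so the first Sunday is October 1 and the second is October 8.
1 March 2029 is a Thursday, so the first Saturday is March 3 and the fourth is March 24.
At the standard offset (UTC−11:00), 22:45 UTC − 11h = 11:45 Rasast Territory standard time.
The standard-time date in Rasast Territory, October 4, 2028, does not fall between 8 October 2028 and 24 March 2029, so daylight saving is not in effect and Rasast Territory is at UTC−11:00.
22:45 UTC − 11h = 11:45 local.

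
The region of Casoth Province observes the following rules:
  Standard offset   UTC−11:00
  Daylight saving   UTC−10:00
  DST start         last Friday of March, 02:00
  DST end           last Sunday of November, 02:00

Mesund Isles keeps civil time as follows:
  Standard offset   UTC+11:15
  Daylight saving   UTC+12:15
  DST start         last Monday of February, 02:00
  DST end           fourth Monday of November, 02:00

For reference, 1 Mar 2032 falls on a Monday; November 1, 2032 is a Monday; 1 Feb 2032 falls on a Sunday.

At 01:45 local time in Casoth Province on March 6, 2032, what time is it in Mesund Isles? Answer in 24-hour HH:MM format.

1 March 2032 is a Monday, so Fridays fall on 5, 12, 19, 26; the last is March 26.
1 November 2032 is a Monday, so Sundays fall on 7, 14, 21, 28; the last is November 28.
March 6, 2032 is outside the daylight-saving period (26 March – 28 November), so Casoth Province is on standard time, UTC−11:00.
01:45 Casoth Province + 11h = 12:45 UTC.
1 February 2032 is a Sunday, so Mondays fall on 2, 9, 16, 23; the last is February 23.
1 November 2032 is a Monday, so the first Monday is November 1 and the fourth is November 22.
At the standard offset (UTC+11:15), 12:45 UTC + 11h15m = 00:00 Mesund Isles standard time (rolling into the next day, 7 March 2032).
The standard-time date in Mesund Isles, March 7, 2032, falls between 23 February and 22 November, so daylight saving is in effect and Mesund Isles is at UTC+12:15.
12:45 UTC + 12h15m = 01:00 Mesund Isles (rolling into the next day, 7 March 2032).

01:00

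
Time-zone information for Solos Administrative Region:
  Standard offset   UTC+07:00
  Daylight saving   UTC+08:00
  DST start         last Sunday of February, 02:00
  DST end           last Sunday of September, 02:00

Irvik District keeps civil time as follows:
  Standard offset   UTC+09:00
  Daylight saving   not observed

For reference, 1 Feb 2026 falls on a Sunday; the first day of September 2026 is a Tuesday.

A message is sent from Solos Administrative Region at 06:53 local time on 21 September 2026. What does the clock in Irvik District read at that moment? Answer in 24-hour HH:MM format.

07:53

1 February 2026 is a Sunday, so Sundays fall on 1, 8, 15, 22; the last is February 22.
1 September 2026 is a Tuesday, so Sundays fall on 6, 13, 20, 27; the last is September 27.
21 September 2026 falls between 22 February and 27 September, so daylight saving is in effect and Solos Administrative Region is at UTC+08:00.
06:53 Solos Administrative Region − 8h = 22:53 UTC (rolling into the previous day, 20 September 2026).
Irvik District has no daylight saving, so its offset is UTC+09:00 year-round.
22:53 UTC + 9h = 07:53 Irvik District (rolling into the next day, 21 September 2026).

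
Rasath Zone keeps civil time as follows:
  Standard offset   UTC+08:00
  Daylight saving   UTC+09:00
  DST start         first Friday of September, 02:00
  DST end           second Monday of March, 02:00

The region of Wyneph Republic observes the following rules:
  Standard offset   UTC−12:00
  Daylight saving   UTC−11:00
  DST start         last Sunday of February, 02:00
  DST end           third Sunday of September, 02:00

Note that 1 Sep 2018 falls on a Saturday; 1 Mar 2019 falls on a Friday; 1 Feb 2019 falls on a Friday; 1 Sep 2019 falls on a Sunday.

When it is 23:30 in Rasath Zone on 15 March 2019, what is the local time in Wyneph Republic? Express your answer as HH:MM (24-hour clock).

1 September 2018 is a Saturday, so the first Friday is September 7.
1 March 2019 is a Friday, so the first Monday is March 4 and the second is March 11.
Daylight saving runs 7 September 2018 – 11 March 2019; 15 March 2019 is outside that window, so Rasath Zone is on standard time at UTC+08:00.
23:30 Rasath Zone − 8h = 15:30 UTC.
1 February 2019 is a Friday, so Sundays fall on 3, 10, 17, 24; the last is February 24.
1 September 2019 is a Sunday, so the first Sunday is September 1 and the third is September 15.
At the standard offset (UTC−12:00), 15:30 UTC − 12h = 03:30 Wyneph Republic standard time.
Daylight saving runs 24 February – 15 September; the standard-time date in Wyneph Republic, 15 March 2019, is inside that window, so Wyneph Republic is at UTC−11:00.
15:30 UTC − 11h = 04:30 Wyneph Republic.

04:30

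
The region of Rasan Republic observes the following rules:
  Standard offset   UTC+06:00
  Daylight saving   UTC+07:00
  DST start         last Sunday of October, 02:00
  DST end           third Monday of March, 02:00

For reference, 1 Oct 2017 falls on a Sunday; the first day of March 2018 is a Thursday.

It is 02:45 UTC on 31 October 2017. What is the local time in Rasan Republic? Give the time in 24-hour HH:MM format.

09:45

1 October 2017 is a Sunday, so Sundays fall on 1, 8, 15, 22, 29; the last is October 29.
1 March 2018 is a Thursday, so the first Monday is March 5 and the third is March 19.
At the standard offset (UTC+06:00), 02:45 UTC + 6h = 08:45 Rasan Republic standard time.
The standard-time date in Rasan Republic, 31 October 2017, falls between 29 October 2017 and 19 March 2018, so daylight saving is in effect and Rasan Republic is at UTC+07:00.
02:45 UTC + 7h = 09:45 local.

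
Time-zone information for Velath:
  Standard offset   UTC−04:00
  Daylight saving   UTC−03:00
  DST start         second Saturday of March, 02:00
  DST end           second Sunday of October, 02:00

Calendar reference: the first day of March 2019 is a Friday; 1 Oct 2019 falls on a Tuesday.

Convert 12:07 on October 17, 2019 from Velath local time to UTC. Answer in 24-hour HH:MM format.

16:07

1 March 2019 is a Friday, so the first Saturday is March 2 and the second is March 9.
1 October 2019 is a Tuesday, so the first Sunday is October 6 and the second is October 13.
October 17, 2019 does not fall between 9 March and 13 October, so daylight saving is not in effect and Velath is at UTC−04:00.
12:07 local + 4h = 16:07 UTC.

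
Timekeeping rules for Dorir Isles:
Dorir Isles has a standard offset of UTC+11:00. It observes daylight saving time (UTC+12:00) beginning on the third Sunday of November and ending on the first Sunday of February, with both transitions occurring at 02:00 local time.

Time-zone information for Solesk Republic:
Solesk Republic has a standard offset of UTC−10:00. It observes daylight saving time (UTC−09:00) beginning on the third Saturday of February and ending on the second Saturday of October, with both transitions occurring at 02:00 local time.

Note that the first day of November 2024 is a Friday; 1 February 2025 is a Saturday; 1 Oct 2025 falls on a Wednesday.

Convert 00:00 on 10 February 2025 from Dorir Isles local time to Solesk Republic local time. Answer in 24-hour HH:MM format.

1 November 2024 is a Friday, so the first Sunday is November 3 and the third is November 17.
1 February 2025 is a Saturday, so the first Sunday is February 2.
10 February 2025 is outside the daylight-saving period (17 November 2024 – 2 February 2025), so Dorir Isles is on standard time, UTC+11:00.
00:00 Dorir Isles − 11h = 13:00 UTC (rolling into the previous day, 9 February 2025).
1 February 2025 is a Saturday, so the first Saturday is February 1 and the third is February 15.
1 October 2025 is a Wednesday, so the first Saturday is October 4 and the second is October 11.
At the standard offset (UTC−10:00), 13:00 UTC − 10h = 03:00 Solesk Republic standard time.
Daylight saving runs 15 February – 11 October; the standard-time date in Solesk Republic, 9 February 2025, is outside that window, so Solesk Republic is on standard time at UTC−10:00.
13:00 UTC − 10h = 03:00 Solesk Republic.

03:00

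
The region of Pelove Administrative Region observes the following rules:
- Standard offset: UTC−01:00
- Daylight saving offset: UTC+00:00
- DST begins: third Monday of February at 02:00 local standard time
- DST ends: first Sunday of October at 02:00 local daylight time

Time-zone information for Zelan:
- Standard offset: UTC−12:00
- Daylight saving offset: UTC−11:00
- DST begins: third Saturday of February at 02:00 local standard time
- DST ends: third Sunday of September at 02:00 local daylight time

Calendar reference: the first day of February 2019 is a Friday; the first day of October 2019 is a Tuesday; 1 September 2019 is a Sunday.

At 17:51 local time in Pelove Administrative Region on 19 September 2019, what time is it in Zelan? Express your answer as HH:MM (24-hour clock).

05:51

1 February 2019 is a Friday, so the first Monday is February 4 and the third is February 18.
1 October 2019 is a Tuesday, so the first Sunday is October 6.
19 September 2019 falls between 18 February and 6 October, so daylight saving is in effect and Pelove Administrative Region is at UTC+00:00.
17:51 Pelove Administrative Region − 0h = 17:51 UTC.
1 February 2019 is a Friday, so the first Saturday is February 2 and the third is February 16.
1 September 2019 is a Sunday, so the first Sunday is September 1 and the third is September 15.
At the standard offset (UTC−12:00), 17:51 UTC − 12h = 05:51 Zelan standard time.
The standard-time date in Zelan, 19 September 2019, does not fall between 16 February and 15 September, so daylight saving is not in effect and Zelan is at UTC−12:00.
17:51 UTC − 12h = 05:51 Zelan.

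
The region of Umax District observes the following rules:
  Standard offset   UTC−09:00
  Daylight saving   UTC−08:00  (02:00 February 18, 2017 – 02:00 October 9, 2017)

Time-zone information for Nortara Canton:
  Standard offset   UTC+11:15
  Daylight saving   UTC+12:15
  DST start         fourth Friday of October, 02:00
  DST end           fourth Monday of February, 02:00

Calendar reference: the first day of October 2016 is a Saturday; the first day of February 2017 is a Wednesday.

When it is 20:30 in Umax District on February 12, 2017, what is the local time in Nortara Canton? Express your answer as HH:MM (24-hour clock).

17:45

February 12, 2017 is outside the daylight-saving period (18 February – 9 October), so Umax District is on standard time, UTC−09:00.
20:30 Umax District + 9h = 05:30 UTC (rolling into the next day, 13 February 2017).
1 October 2016 is a Saturday, so the first Friday is October 7 and the fourth is October 28.
1 February 2017 is a Wednesday, so the first Monday is February 6 and the fourth is February 27.
At the standard offset (UTC+11:15), 05:30 UTC + 11h15m = 16:45 Nortara Canton standard time.
The standard-time date in Nortara Canton, February 13, 2017, lies within the daylight-saving period (28 October 2016 – 27 February 2017), so Nortara Canton is on daylight time, UTC+12:15.
05:30 UTC + 12h15m = 17:45 Nortara Canton.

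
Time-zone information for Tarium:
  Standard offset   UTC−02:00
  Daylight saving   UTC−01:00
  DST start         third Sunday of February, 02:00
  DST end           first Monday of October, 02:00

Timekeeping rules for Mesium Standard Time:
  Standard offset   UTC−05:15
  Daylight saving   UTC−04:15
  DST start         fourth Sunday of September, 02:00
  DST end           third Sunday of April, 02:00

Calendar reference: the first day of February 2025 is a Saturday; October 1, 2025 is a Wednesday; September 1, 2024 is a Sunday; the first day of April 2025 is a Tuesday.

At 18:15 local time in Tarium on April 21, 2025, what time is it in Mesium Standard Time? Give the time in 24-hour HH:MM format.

1 February 2025 is a Saturday, so the first Sunday is February 2 and the third is February 16.
1 October 2025 is a Wednesday, so the first Monday is October 6.
April 21, 2025 lies within the daylight-saving period (16 February – 6 October), so Tarium is on daylight time, UTC−01:00.
18:15 Tarium + 1h = 19:15 UTC.
1 September 2024 is a Sunday, so the first Sunday is September 1 and the fourth is September 22.
1 April 2025 is a Tuesday, so the first Sunday is April 6 and the third is April 20.
At the standard offset (UTC−05:15), 19:15 UTC − 5h15m = 14:00 Mesium Standard Time standard time.
Daylight saving runs 22 September 2024 – 20 April 2025; the standard-time date in Mesium Standard Time, April 21, 2025, is outside that window, so Mesium Standard Time is on standard time at UTC−05:15.
19:15 UTC − 5h15m = 14:00 Mesium Standard Time.

14:00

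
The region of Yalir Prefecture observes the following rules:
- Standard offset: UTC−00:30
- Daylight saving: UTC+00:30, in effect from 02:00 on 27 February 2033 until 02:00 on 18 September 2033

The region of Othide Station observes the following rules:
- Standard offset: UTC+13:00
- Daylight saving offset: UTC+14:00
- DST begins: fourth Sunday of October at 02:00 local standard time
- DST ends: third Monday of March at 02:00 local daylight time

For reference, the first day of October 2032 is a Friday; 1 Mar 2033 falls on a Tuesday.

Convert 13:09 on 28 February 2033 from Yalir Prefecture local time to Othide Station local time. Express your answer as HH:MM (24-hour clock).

02:39

28 February 2033 lies within the daylight-saving period (27 February – 18 September), so Yalir Prefecture is on daylight time, UTC+00:30.
13:09 Yalir Prefecture − 0h30m = 12:39 UTC.
1 October 2032 is a Friday, so the first Sunday is October 3 and the fourth is October 24.
1 March 2033 is a Tuesday, so the first Monday is March 7 and the third is March 21.
At the standard offset (UTC+13:00), 12:39 UTC + 13h = 01:39 Othide Station standard time (rolling into the next day, 1 March 2033).
Daylight saving runs 24 October 2032 – 21 March 2033; the standard-time date in Othide Station, 1 March 2033, is inside that window, so Othide Station is at UTC+14:00.
12:39 UTC + 14h = 02:39 Othide Station (rolling into the next day, 1 March 2033).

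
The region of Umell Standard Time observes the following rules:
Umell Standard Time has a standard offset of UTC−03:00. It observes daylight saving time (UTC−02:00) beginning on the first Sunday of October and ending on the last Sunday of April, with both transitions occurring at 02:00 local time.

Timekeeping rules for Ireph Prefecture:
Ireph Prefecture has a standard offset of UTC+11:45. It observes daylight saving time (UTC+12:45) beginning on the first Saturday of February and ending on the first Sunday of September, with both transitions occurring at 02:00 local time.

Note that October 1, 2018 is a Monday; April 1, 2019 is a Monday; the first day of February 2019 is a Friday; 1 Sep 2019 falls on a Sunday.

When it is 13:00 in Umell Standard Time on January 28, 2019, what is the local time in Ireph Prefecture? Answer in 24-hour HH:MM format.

02:45

1 October 2018 is a Monday, so the first Sunday is October 7.
1 April 2019 is a Monday, so Sundays fall on 7, 14, 21, 28; the last is April 28.
Daylight saving runs 7 October 2018 – 28 April 2019; January 28, 2019 is inside that window, so Umell Standard Time is at UTC−02:00.
13:00 Umell Standard Time + 2h = 15:00 UTC.
1 February 2019 is a Friday, so the first Saturday is February 2.
1 September 2019 is a Sunday, so the first Sunday is September 1.
At the standard offset (UTC+11:45), 15:00 UTC + 11h45m = 02:45 Ireph Prefecture standard time (rolling into the next day, 29 January 2019).
The standard-time date in Ireph Prefecture, January 29, 2019, is outside the daylight-saving period (2 February – 1 September), so Ireph Prefecture is on standard time, UTC+11:45.
15:00 UTC + 11h45m = 02:45 Ireph Prefecture (rolling into the next day, 29 January 2019).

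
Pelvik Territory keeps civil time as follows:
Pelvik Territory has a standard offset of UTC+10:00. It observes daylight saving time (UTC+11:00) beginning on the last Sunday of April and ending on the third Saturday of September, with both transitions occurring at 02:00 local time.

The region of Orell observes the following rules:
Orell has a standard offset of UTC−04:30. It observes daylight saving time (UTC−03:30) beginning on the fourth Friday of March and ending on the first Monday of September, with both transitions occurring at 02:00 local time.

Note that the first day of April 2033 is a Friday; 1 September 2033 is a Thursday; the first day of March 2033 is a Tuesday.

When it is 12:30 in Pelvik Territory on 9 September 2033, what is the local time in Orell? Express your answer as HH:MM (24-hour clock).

1 April 2033 is a Friday, so Sundays fall on 3, 10, 17, 24; the last is April 24.
1 September 2033 is a Thursday, so the first Saturday is September 3 and the third is September 17.
Daylight saving runs 24 April – 17 September; 9 September 2033 is inside that window, so Pelvik Territory is at UTC+11:00.
12:30 Pelvik Territory − 11h = 01:30 UTC.
1 March 2033 is a Tuesday, so the first Friday is March 4 and the fourth is March 25.
1 September 2033 is a Thursday, so the first Monday is September 5.
At the standard offset (UTC−04:30), 01:30 UTC − 4h30m = 21:00 Orell standard time (rolling into the previous day, 8 September 2033).
Daylight saving runs 25 March – 5 September; the standard-time date in Orell, 8 September 2033, is outside that window, so Orell is on standard time at UTC−04:30.
01:30 UTC − 4h30m = 21:00 Orell (rolling into the previous day, 8 September 2033).

21:00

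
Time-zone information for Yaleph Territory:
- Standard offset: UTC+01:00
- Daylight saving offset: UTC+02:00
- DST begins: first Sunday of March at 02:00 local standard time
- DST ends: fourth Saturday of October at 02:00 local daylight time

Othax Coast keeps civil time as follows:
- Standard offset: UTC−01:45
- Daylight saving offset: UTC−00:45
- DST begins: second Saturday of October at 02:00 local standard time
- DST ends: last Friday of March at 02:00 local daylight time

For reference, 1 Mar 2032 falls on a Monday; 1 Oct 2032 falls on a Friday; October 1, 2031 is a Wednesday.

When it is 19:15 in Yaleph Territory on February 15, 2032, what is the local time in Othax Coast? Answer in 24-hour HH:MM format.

1 March 2032 is a Monday, so the first Sunday is March 7.
1 October 2032 is a Friday, so the first Saturday is October 2 and the fourth is October 23.
Daylight saving runs 7 March – 23 October; February 15, 2032 is outside that window, so Yaleph Territory is on standard time at UTC+01:00.
19:15 Yaleph Territory − 1h = 18:15 UTC.
1 October 2031 is a Wednesday, so the first Saturday is October 4 and the second is October 11.
1 March 2032 is a Monday, so Fridays fall on 5, 12, 19, 26; the last is March 26.
At the standard offset (UTC−01:45), 18:15 UTC − 1h45m = 16:30 Othax Coast standard time.
Daylight saving runs 11 October 2031 – 26 March 2032; the standard-time date in Othax Coast, February 15, 2032, is inside that window, so Othax Coast is at UTC−00:45.
18:15 UTC − 0h45m = 17:30 Othax Coast.

17:30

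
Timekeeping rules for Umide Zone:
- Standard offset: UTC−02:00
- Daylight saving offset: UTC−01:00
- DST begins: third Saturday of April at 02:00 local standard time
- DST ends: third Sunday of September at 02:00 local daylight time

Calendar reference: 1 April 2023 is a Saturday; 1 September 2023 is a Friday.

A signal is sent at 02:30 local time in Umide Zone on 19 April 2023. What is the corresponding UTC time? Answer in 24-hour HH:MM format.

1 April 2023 is a Saturday, so the first Saturday is April 1 and the third is April 15.
1 September 2023 is a Friday, so the first Sunday is September 3 and the third is September 17.
Daylight saving runs 15 April – 17 September; 19 April 2023 is inside that window, so Umide Zone is at UTC−01:00.
02:30 local + 1h = 03:30 UTC.

03:30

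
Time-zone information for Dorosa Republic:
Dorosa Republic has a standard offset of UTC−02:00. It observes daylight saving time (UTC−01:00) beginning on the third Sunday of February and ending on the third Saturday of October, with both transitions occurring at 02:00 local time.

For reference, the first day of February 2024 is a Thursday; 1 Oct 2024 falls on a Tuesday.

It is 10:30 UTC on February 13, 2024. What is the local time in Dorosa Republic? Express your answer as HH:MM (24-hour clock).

1 February 2024 is a Thursday, so the first Sunday is February 4 and the third is February 18.
1 October 2024 is a Tuesday, so the first Saturday is October 5 and the third is October 19.
At the standard offset (UTC−02:00), 10:30 UTC − 2h = 08:30 Dorosa Republic standard time.
Daylight saving runs 18 February – 19 October; the standard-time date in Dorosa Republic, February 13, 2024, is outside that window, so Dorosa Republic is on standard time at UTC−02:00.
10:30 UTC − 2h = 08:30 local.

08:30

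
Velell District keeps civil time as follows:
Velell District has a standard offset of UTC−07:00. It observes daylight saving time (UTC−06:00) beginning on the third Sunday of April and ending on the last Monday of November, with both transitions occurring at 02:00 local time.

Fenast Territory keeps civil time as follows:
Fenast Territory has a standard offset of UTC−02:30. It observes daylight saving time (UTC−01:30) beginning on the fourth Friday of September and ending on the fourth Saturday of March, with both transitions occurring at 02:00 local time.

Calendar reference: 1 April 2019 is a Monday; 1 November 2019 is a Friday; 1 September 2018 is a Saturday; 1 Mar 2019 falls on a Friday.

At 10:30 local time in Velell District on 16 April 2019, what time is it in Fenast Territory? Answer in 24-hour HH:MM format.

1 April 2019 is a Monday, so the first Sunday is April 7 and the third is April 21.
1 November 2019 is a Friday, so Mondays fall on 4, 11, 18, 25; the last is November 25.
16 April 2019 is outside the daylight-saving period (21 April – 25 November), so Velell District is on standard time, UTC−07:00.
10:30 Velell District + 7h = 17:30 UTC.
1 September 2018 is a Saturday, so the first Friday is September 7 and the fourth is September 28.
1 March 2019 is a Friday, so the first Saturday is March 2 and the fourth is March 23.
At the standard offset (UTC−02:30), 17:30 UTC − 2h30m = 15:00 Fenast Territory standard time.
The standard-time date in Fenast Territory, 16 April 2019, is outside the daylight-saving period (28 September 2018 – 23 March 2019), so Fenast Territory is on standard time, UTC−02:30.
17:30 UTC − 2h30m = 15:00 Fenast Territory.

15:00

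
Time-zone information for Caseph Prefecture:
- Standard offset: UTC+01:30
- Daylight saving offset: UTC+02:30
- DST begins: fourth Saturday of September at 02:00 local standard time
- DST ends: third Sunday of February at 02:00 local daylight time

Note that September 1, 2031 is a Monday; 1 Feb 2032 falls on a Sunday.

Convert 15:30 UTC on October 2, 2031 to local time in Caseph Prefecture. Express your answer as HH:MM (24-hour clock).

1 September 2031 is a Monday, so the first Saturday is September 6 and the fourth is September 27.
1 February 2032 is a Sunday, so the first Sunday is February 1 and the third is February 15.
At the standard offset (UTC+01:30), 15:30 UTC + 1h30m = 17:00 Caseph Prefecture standard time.
The standard-time date in Caseph Prefecture, October 2, 2031, lies within the daylight-saving period (27 September 2031 – 15 February 2032), so Caseph Prefecture is on daylight time, UTC+02:30.
15:30 UTC + 2h30m = 18:00 local.

18:00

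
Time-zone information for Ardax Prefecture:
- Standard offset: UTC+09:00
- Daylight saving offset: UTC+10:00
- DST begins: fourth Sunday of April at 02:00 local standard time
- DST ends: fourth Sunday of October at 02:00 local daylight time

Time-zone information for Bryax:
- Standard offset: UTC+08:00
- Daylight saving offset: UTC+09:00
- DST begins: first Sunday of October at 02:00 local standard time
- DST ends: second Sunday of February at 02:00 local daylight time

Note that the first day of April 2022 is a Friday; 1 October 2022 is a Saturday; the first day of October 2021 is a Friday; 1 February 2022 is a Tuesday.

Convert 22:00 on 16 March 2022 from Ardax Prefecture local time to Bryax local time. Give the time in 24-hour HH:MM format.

1 April 2022 is a Friday, so the first Sunday is April 3 and the fourth is April 24.
1 October 2022 is a Saturday, so the first Sunday is October 2 and the fourth is October 23.
Daylight saving runs 24 April – 23 October; 16 March 2022 is outside that window, so Ardax Prefecture is on standard time at UTC+09:00.
22:00 Ardax Prefecture − 9h = 13:00 UTC.
1 October 2021 is a Friday, so the first Sunday is October 3.
1 February 2022 is a Tuesday, so the first Sunday is February 6 and the second is February 13.
At the standard offset (UTC+08:00), 13:00 UTC + 8h = 21:00 Bryax standard time.
The standard-time date in Bryax, 16 March 2022, is outside the daylight-saving period (3 October 2021 – 13 February 2022), so Bryax is on standard time, UTC+08:00.
13:00 UTC + 8h = 21:00 Bryax.

21:00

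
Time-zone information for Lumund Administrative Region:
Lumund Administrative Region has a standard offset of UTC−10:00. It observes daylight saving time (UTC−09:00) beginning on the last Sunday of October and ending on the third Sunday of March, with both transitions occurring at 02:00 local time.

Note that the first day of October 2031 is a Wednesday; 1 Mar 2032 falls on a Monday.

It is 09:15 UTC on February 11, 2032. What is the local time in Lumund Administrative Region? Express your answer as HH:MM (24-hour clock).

1 October 2031 is a Wednesday, so Sundays fall on 5, 12, 19, 26; the last is October 26.
1 March 2032 is a Monday, so the first Sunday is March 7 and the third is March 21.
At the standard offset (UTC−10:00), 09:15 UTC − 10h = 23:15 Lumund Administrative Region standard time (rolling into the previous day, 10 February 2032).
The standard-time date in Lumund Administrative Region, February 10, 2032, lies within the daylight-saving period (26 October 2031 – 21 March 2032), so Lumund Administrative Region is on daylight time, UTC−09:00.
09:15 UTC − 9h = 00:15 local.

00:15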